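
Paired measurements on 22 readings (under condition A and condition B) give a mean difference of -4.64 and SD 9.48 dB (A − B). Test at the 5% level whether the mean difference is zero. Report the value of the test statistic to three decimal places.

H0: μ_d = 0; H1: μ_d ≠ 0 (paired t-test on the differences, two-sided).
t = d̄/(s_d/√n) = -4.64/(9.48/√22) = -2.296
df = n − 1 = 21
Two-sided p-value ≈ 0.032
Since p ≈ 0.032 < α = 0.05, reject H0; the evidence is statistically significant.

-2.296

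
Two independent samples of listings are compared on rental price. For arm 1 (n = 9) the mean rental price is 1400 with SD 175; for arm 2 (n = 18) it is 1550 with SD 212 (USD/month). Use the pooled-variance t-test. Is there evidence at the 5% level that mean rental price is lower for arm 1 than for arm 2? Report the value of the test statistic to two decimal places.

Let group 1 = arm 1, group 2 = arm 2. H0: μ_1 = μ_2; H1: μ_1 < μ_2 (two-sample pooled-variance t-test, left-tailed).
s_p² = [(9−1)·175² + (18−1)·212²]/(9+18−2) = 40361.9
t = (1400 − 1550)/√[40361.9·(1/9 + 1/18)] = -1.83
df = n₁ + n₂ − 2 = 25
p-value = P(T ≤ -1.83) ≈ 0.040
Since p ≈ 0.040 < α = 0.05, reject H0; the data support H1.

-1.83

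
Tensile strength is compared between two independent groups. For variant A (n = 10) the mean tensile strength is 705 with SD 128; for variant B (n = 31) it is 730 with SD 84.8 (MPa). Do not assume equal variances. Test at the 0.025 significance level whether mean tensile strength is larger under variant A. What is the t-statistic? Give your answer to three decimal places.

-0.578

Let group 1 = variant A, group 2 = variant B. H0: μ_1 = μ_2; H1: μ_1 > μ_2 (Welch's two-sample t-test, right-tailed).
t = (x̄_1 − x̄_2)/√(s_1²/n_1 + s_2²/n_2) = (705 − 730)/√(128²/10 + 84.8²/31) = -0.578
Welch–Satterthwaite df ≈ 11.66
p-value = P(T ≥ -0.578) ≈ 0.713
Since p ≈ 0.713 > α = 0.025, fail to reject H0; the data do not provide sufficient evidence against H0.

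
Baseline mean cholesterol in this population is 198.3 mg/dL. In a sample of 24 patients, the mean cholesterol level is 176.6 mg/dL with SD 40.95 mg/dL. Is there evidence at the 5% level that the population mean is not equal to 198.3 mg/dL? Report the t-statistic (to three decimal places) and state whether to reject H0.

H0: μ = 198.3; H1: μ ≠ 198.3 (one-sample t-test, two-sided).
t = (x̄ − μ₀)/(s/√n) = (176.6 − 198.3)/(40.95/√24) = -2.596
df = n − 1 = 23
Two-sided p-value ≈ 0.016
Since p ≈ 0.016 < α = 0.05, reject H0; the data support H1.

t = -2.596; reject H0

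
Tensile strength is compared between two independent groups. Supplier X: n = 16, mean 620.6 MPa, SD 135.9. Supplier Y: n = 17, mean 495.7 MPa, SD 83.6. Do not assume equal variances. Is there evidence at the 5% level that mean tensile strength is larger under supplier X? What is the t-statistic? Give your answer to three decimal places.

Let group 1 = supplier X, group 2 = supplier Y. H0: μ_1 = μ_2; H1: μ_1 > μ_2 (Welch's two-sample t-test, right-tailed).
t = (x̄_1 − x̄_2)/√(s_1²/n_1 + s_2²/n_2) = (620.6 − 495.7)/√(135.9²/16 + 83.6²/17) = 3.157
Welch–Satterthwaite df ≈ 24.66
p-value = P(T ≥ 3.157) ≈ 0.0021
Since p ≈ 0.0021 < α = 0.05, reject H0; the evidence is statistically significant.

3.157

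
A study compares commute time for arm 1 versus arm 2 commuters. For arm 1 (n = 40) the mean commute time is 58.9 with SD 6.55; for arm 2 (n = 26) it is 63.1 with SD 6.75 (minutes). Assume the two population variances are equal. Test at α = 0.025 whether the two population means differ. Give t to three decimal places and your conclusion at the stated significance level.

Let group 1 = arm 1, group 2 = arm 2. H0: μ_1 = μ_2; H1: μ_1 ≠ μ_2 (two-sample pooled-variance t-test, two-sided).
s_p² = [(40−1)·6.55² + (26−1)·6.75²]/(40+26−2) = 43.9416
t = (58.9 − 63.1)/√[43.9416·(1/40 + 1/26)] = -2.515
df = n₁ + n₂ − 2 = 64
Two-sided p-value ≈ 0.014
Since p ≈ 0.014 < α = 0.025, reject H0; the evidence is statistically significant.

t = -2.515; reject H0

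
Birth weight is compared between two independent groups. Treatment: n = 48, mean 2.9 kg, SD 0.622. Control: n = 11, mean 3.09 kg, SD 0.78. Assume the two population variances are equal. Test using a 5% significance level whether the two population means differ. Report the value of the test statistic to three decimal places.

-0.871

Let group 1 = treatment, group 2 = control. H0: μ_1 = μ_2; H1: μ_1 ≠ μ_2 (two-sample pooled-variance t-test, two-sided).
s_p² = [(48−1)·0.622² + (11−1)·0.78²]/(48+11−2) = 0.425746
t = (2.9 − 3.09)/√[0.425746·(1/48 + 1/11)] = -0.871
df = n₁ + n₂ − 2 = 57
Two-sided p-value ≈ 0.387
Since p ≈ 0.387 > α = 0.05, fail to reject H0; the data do not provide sufficient evidence against H0.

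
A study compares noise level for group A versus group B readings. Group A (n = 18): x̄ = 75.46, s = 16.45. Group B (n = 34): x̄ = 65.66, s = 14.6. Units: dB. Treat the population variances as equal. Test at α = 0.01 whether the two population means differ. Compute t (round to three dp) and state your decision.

Let group 1 = group A, group 2 = group B. H0: μ_1 = μ_2; H1: μ_1 ≠ μ_2 (two-sample pooled-variance t-test, two-sided).
s_p² = [(18−1)·16.45² + (34−1)·14.6²]/(18+34−2) = 232.69
t = (75.46 − 65.66)/√[232.69·(1/18 + 1/34)] = 2.204
df = n₁ + n₂ − 2 = 50
Two-sided p-value ≈ 0.032
Since p ≈ 0.032 > α = 0.01, fail to reject H0; the evidence is not statistically significant.

t = 2.204; fail to reject H0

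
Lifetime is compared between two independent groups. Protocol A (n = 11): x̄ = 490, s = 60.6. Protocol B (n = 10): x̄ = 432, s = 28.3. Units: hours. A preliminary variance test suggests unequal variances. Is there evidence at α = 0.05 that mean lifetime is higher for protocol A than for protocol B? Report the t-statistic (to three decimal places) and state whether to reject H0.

t = 2.851; reject H0

Let group 1 = protocol A, group 2 = protocol B. H0: μ_1 = μ_2; H1: μ_1 > μ_2 (Welch's two-sample t-test, right-tailed).
t = (x̄_1 − x̄_2)/√(s_1²/n_1 + s_2²/n_2) = (490 − 432)/√(60.6²/11 + 28.3²/10) = 2.851
Welch–Satterthwaite df ≈ 14.45
p-value = P(T ≥ 2.851) ≈ 0.0063
Since p ≈ 0.0063 < α = 0.05, reject H0; the data support H1.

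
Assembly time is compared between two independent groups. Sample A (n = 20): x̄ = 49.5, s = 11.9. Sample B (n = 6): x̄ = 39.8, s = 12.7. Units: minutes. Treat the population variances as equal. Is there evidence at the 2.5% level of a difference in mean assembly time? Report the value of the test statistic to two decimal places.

Let group 1 = sample A, group 2 = sample B. H0: μ_1 = μ_2; H1: μ_1 ≠ μ_2 (two-sample pooled-variance t-test, two-sided).
s_p² = [(20−1)·11.9² + (6−1)·12.7²]/(20+6−2) = 145.71
t = (49.5 − 39.8)/√[145.71·(1/20 + 1/6)] = 1.73
df = n₁ + n₂ − 2 = 24
Two-sided p-value ≈ 0.0971
Since p ≈ 0.0971 > α = 0.025, fail to reject H0; the data do not provide sufficient evidence against H0.

1.73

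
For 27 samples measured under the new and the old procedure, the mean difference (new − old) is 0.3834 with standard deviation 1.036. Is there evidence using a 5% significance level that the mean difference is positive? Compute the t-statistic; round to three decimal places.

1.923

H0: μ_d = 0; H1: μ_d > 0 (paired t-test on the differences, right-tailed).
t = d̄/(s_d/√n) = 0.3834/(1.036/√27) = 1.923
df = n − 1 = 26
p-value = P(T ≥ 1.923) ≈ 0.0328
Since p ≈ 0.0328 < α = 0.05, reject H0; the data support H1.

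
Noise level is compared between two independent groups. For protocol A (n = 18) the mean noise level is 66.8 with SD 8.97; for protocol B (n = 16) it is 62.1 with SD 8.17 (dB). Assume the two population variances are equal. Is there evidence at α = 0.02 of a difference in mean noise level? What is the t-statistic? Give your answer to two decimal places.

1.59

Let group 1 = protocol A, group 2 = protocol B. H0: μ_1 = μ_2; H1: μ_1 ≠ μ_2 (two-sample pooled-variance t-test, two-sided).
s_p² = [(18−1)·8.97² + (16−1)·8.17²]/(18+16−2) = 74.0334
t = (66.8 − 62.1)/√[74.0334·(1/18 + 1/16)] = 1.59
df = n₁ + n₂ − 2 = 32
Two-sided p-value ≈ 0.1217
Since p ≈ 0.1217 > α = 0.02, fail to reject H0; the data do not provide sufficient evidence against H0.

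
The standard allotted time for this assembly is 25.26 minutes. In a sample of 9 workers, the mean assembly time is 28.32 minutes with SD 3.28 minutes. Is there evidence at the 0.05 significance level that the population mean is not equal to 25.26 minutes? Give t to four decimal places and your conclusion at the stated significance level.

t = 2.7988; reject H0

H0: μ = 25.26; H1: μ ≠ 25.26 (one-sample t-test, two-sided).
t = (x̄ − μ₀)/(s/√n) = (28.32 − 25.26)/(3.28/√9) = 2.7988
df = n − 1 = 8
Two-sided p-value ≈ 0.0232
Since p ≈ 0.0232 < α = 0.05, reject H0; the data support H1.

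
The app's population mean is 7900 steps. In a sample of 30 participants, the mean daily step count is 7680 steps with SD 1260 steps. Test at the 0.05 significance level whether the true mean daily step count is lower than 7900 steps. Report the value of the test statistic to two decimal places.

-0.96

H0: μ = 7900; H1: μ < 7900 (one-sample t-test, left-tailed).
t = (x̄ − μ₀)/(s/√n) = (7680 − 7900)/(1260/√30) = -0.96
df = n − 1 = 29
p-value = P(T ≤ -0.96) ≈ 0.1734
Since p ≈ 0.1734 > α = 0.05, fail to reject H0; the evidence is not statistically significant.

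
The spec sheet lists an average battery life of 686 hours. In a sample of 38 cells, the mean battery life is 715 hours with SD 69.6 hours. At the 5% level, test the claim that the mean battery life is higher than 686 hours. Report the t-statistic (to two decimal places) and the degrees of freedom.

H0: μ = 686; H1: μ > 686 (one-sample t-test, right-tailed).
t = (x̄ − μ₀)/(s/√n) = (715 − 686)/(69.6/√38) = 2.57
df = n − 1 = 37
p-value = P(T ≥ 2.57) ≈ 0.0072
Since p ≈ 0.0072 < α = 0.05, reject H0; the data support H1.

t = 2.57, df = 37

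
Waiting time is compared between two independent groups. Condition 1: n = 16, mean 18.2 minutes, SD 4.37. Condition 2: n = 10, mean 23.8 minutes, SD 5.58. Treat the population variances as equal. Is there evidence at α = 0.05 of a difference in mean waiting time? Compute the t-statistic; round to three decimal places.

-2.859

Let group 1 = condition 1, group 2 = condition 2. H0: μ_1 = μ_2; H1: μ_1 ≠ μ_2 (two-sample pooled-variance t-test, two-sided).
s_p² = [(16−1)·4.37² + (10−1)·5.58²]/(16+10−2) = 23.6117
t = (18.2 − 23.8)/√[23.6117·(1/16 + 1/10)] = -2.859
df = n₁ + n₂ − 2 = 24
Two-sided p-value ≈ 0.009
Since p ≈ 0.009 < α = 0.05, reject H0; the evidence is statistically significant.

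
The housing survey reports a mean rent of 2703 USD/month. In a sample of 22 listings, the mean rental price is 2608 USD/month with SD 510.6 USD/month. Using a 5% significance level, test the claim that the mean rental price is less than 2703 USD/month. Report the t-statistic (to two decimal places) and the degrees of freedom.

H0: μ = 2703; H1: μ < 2703 (one-sample t-test, left-tailed).
t = (x̄ − μ₀)/(s/√n) = (2608 − 2703)/(510.6/√22) = -0.87
df = n − 1 = 21
p-value = P(T ≤ -0.87) ≈ 0.196
Since p ≈ 0.196 > α = 0.05, fail to reject H0; the evidence is not statistically significant.

t = -0.87, df = 21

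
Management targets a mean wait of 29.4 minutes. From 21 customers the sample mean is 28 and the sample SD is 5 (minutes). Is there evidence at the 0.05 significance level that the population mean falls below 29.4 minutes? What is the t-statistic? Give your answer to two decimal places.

H0: μ = 29.4; H1: μ < 29.4 (one-sample t-test, left-tailed).
t = (x̄ − μ₀)/(s/√n) = (28 − 29.4)/(5/√21) = -1.28
df = n − 1 = 20
p-value = P(T ≤ -1.28) ≈ 0.1071
Since p ≈ 0.1071 > α = 0.05, fail to reject H0; the data do not provide sufficient evidence against H0.

-1.28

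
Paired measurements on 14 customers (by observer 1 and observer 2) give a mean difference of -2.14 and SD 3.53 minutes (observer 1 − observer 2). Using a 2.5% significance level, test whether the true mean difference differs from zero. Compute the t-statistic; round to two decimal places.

H0: μ_d = 0; H1: μ_d ≠ 0 (paired t-test on the differences, two-sided).
t = d̄/(s_d/√n) = -2.14/(3.53/√14) = -2.27
df = n − 1 = 13
Two-sided p-value ≈ 0.041
Since p ≈ 0.041 > α = 0.025, fail to reject H0; the data do not provide sufficient evidence against H0.

-2.27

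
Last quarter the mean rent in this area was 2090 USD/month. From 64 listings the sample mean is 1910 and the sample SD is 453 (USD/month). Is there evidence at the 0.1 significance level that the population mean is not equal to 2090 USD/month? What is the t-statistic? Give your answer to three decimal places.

-3.179

H0: μ = 2090; H1: μ ≠ 2090 (one-sample t-test, two-sided).
t = (x̄ − μ₀)/(s/√n) = (1910 − 2090)/(453/√64) = -3.179
df = n − 1 = 63
Two-sided p-value ≈ 0.002
Since p ≈ 0.002 < α = 0.1, reject H0; the evidence is statistically significant.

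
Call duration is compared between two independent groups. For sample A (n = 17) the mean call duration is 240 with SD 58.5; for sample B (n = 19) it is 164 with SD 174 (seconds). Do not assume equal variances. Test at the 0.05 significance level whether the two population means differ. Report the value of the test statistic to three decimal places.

1.794

Let group 1 = sample A, group 2 = sample B. H0: μ_1 = μ_2; H1: μ_1 ≠ μ_2 (Welch's two-sample t-test, two-sided).
t = (x̄_1 − x̄_2)/√(s_1²/n_1 + s_2²/n_2) = (240 − 164)/√(58.5²/17 + 174²/19) = 1.794
Welch–Satterthwaite df ≈ 22.43
Two-sided p-value ≈ 0.0863
Since p ≈ 0.0863 > α = 0.05, fail to reject H0; the data do not provide sufficient evidence against H0.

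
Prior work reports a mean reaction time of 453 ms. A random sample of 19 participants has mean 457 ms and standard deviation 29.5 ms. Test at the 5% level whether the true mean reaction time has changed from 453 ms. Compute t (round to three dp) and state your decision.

t = 0.591; fail to reject H0

H0: μ = 453; H1: μ ≠ 453 (one-sample t-test, two-sided).
t = (x̄ − μ₀)/(s/√n) = (457 − 453)/(29.5/√19) = 0.591
df = n − 1 = 18
Two-sided p-value ≈ 0.5618
Since p ≈ 0.5618 > α = 0.05, fail to reject H0; the evidence is not statistically significant.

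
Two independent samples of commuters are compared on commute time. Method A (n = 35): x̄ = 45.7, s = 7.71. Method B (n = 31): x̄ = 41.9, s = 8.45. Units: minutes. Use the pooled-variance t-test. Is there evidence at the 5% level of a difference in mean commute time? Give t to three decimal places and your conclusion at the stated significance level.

t = 1.910; fail to reject H0

Let group 1 = method A, group 2 = method B. H0: μ_1 = μ_2; H1: μ_1 ≠ μ_2 (two-sample pooled-variance t-test, two-sided).
s_p² = [(35−1)·7.71² + (31−1)·8.45²]/(35+31−2) = 65.0496
t = (45.7 − 41.9)/√[65.0496·(1/35 + 1/31)] = 1.910
df = n₁ + n₂ − 2 = 64
Two-sided p-value ≈ 0.0606
Since p ≈ 0.0606 > α = 0.05, fail to reject H0; the evidence is not statistically significant.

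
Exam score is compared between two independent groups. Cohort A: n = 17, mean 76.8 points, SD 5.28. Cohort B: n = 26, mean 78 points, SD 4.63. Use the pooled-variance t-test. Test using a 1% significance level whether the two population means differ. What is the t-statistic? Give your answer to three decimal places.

-0.786

Let group 1 = cohort A, group 2 = cohort B. H0: μ_1 = μ_2; H1: μ_1 ≠ μ_2 (two-sample pooled-variance t-test, two-sided).
s_p² = [(17−1)·5.28² + (26−1)·4.63²]/(17+26−2) = 23.9507
t = (76.8 − 78)/√[23.9507·(1/17 + 1/26)] = -0.786
df = n₁ + n₂ − 2 = 41
Two-sided p-value ≈ 0.4363
Since p ≈ 0.4363 > α = 0.01, fail to reject H0; the evidence is not statistically significant.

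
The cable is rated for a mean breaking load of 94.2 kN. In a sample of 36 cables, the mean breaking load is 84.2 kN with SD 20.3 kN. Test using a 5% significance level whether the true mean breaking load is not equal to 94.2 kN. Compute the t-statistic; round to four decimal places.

H0: μ = 94.2; H1: μ ≠ 94.2 (one-sample t-test, two-sided).
t = (x̄ − μ₀)/(s/√n) = (84.2 − 94.2)/(20.3/√36) = -2.9557
df = n − 1 = 35
Two-sided p-value ≈ 0.006
Since p ≈ 0.006 < α = 0.05, reject H0; the data support H1.

-2.9557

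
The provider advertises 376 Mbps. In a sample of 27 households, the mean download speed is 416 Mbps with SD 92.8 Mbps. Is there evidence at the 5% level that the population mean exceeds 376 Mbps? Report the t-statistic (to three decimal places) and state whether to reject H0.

H0: μ = 376; H1: μ > 376 (one-sample t-test, right-tailed).
t = (x̄ − μ₀)/(s/√n) = (416 − 376)/(92.8/√27) = 2.240
df = n − 1 = 26
p-value = P(T ≥ 2.240) ≈ 0.017
Since p ≈ 0.017 < α = 0.05, reject H0; the evidence is statistically significant.

t = 2.240; reject H0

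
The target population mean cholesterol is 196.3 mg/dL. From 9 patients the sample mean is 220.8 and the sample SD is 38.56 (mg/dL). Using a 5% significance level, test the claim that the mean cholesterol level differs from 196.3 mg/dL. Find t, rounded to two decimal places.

1.91

H0: μ = 196.3; H1: μ ≠ 196.3 (one-sample t-test, two-sided).
t = (x̄ − μ₀)/(s/√n) = (220.8 − 196.3)/(38.56/√9) = 1.91
df = n − 1 = 8
Two-sided p-value ≈ 0.093
Since p ≈ 0.093 > α = 0.05, fail to reject H0; the evidence is not statistically significant.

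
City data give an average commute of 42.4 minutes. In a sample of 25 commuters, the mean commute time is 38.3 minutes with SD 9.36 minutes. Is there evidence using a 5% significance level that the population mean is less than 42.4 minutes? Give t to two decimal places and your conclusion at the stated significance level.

H0: μ = 42.4; H1: μ < 42.4 (one-sample t-test, left-tailed).
t = (x̄ − μ₀)/(s/√n) = (38.3 − 42.4)/(9.36/√25) = -2.19
df = n − 1 = 24
p-value = P(T ≤ -2.19) ≈ 0.019
Since p ≈ 0.019 < α = 0.05, reject H0; the data support H1.

t = -2.19; reject H0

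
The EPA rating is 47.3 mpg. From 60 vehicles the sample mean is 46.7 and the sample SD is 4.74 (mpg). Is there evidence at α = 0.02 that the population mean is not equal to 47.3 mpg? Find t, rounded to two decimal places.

-0.98

H0: μ = 47.3; H1: μ ≠ 47.3 (one-sample t-test, two-sided).
t = (x̄ − μ₀)/(s/√n) = (46.7 − 47.3)/(4.74/√60) = -0.98
df = n − 1 = 59
Two-sided p-value ≈ 0.331
Since p ≈ 0.331 > α = 0.02, fail to reject H0; the data do not provide sufficient evidence against H0.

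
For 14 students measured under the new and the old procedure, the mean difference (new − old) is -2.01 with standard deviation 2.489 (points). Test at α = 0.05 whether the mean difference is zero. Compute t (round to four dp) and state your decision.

t = -3.0216; reject H0

H0: μ_d = 0; H1: μ_d ≠ 0 (paired t-test on the differences, two-sided).
t = d̄/(s_d/√n) = -2.01/(2.489/√14) = -3.0216
df = n − 1 = 13
Two-sided p-value ≈ 0.0098
Since p ≈ 0.0098 < α = 0.05, reject H0; the evidence is statistically significant.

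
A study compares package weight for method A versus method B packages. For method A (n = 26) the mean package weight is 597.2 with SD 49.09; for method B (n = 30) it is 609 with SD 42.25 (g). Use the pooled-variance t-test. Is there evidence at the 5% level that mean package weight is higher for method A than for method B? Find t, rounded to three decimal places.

Let group 1 = method A, group 2 = method B. H0: μ_1 = μ_2; H1: μ_1 > μ_2 (two-sample pooled-variance t-test, right-tailed).
s_p² = [(26−1)·49.09² + (30−1)·42.25²]/(26+30−2) = 2074.31
t = (597.2 − 609)/√[2074.31·(1/26 + 1/30)] = -0.967
df = n₁ + n₂ − 2 = 54
p-value = P(T ≥ -0.967) ≈ 0.831
Since p ≈ 0.831 > α = 0.05, fail to reject H0; the data do not provide sufficient evidence against H0.

-0.967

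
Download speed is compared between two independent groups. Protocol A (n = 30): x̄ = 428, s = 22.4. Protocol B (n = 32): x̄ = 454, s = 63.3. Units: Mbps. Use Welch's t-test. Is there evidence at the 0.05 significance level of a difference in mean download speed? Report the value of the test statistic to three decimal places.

-2.182

Let group 1 = protocol A, group 2 = protocol B. H0: μ_1 = μ_2; H1: μ_1 ≠ μ_2 (Welch's two-sample t-test, two-sided).
t = (x̄_1 − x̄_2)/√(s_1²/n_1 + s_2²/n_2) = (428 − 454)/√(22.4²/30 + 63.3²/32) = -2.182
Welch–Satterthwaite df ≈ 39.09
Two-sided p-value ≈ 0.035
Since p ≈ 0.035 < α = 0.05, reject H0; the evidence is statistically significant.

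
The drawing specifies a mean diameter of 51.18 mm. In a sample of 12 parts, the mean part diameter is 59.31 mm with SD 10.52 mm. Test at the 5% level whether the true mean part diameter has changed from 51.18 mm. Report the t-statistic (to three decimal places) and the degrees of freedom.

t = 2.677, df = 11

H0: μ = 51.18; H1: μ ≠ 51.18 (one-sample t-test, two-sided).
t = (x̄ − μ₀)/(s/√n) = (59.31 − 51.18)/(10.52/√12) = 2.677
df = n − 1 = 11
Two-sided p-value ≈ 0.0215
Since p ≈ 0.0215 < α = 0.05, reject H0; the data support H1.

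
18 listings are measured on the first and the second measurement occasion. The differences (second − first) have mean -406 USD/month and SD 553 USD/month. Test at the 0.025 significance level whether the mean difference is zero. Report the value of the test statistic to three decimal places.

H0: μ_d = 0; H1: μ_d ≠ 0 (paired t-test on the differences, two-sided).
t = d̄/(s_d/√n) = -406/(553/√18) = -3.115
df = n − 1 = 17
Two-sided p-value ≈ 0.0063
Since p ≈ 0.0063 < α = 0.025, reject H0; the data support H1.

-3.115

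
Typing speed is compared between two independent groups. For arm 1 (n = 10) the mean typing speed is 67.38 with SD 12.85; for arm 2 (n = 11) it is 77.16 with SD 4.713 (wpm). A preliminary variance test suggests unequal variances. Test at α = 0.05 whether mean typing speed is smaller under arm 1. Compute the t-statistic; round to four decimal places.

Let group 1 = arm 1, group 2 = arm 2. H0: μ_1 = μ_2; H1: μ_1 < μ_2 (Welch's two-sample t-test, left-tailed).
t = (x̄_1 − x̄_2)/√(s_1²/n_1 + s_2²/n_2) = (67.38 − 77.16)/√(12.85²/10 + 4.713²/11) = -2.2719
Welch–Satterthwaite df ≈ 11.19
p-value = P(T ≤ -2.2719) ≈ 0.0219
Since p ≈ 0.0219 < α = 0.05, reject H0; the data support H1.

-2.2719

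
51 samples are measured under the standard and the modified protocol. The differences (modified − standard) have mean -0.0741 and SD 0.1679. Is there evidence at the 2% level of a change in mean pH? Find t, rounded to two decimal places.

H0: μ_d = 0; H1: μ_d ≠ 0 (paired t-test on the differences, two-sided).
t = d̄/(s_d/√n) = -0.0741/(0.1679/√51) = -3.15
df = n − 1 = 50
Two-sided p-value ≈ 0.0027
Since p ≈ 0.0027 < α = 0.02, reject H0; the evidence is statistically significant.

-3.15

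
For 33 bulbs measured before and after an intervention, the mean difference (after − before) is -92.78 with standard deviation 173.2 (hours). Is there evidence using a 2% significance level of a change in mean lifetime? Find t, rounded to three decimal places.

-3.077

H0: μ_d = 0; H1: μ_d ≠ 0 (paired t-test on the differences, two-sided).
t = d̄/(s_d/√n) = -92.78/(173.2/√33) = -3.077
df = n − 1 = 32
Two-sided p-value ≈ 0.004
Since p ≈ 0.004 < α = 0.02, reject H0; the data support H1.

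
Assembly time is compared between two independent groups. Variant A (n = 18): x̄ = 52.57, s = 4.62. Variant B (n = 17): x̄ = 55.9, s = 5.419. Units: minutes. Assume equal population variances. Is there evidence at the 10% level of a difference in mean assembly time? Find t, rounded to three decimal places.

Let group 1 = variant A, group 2 = variant B. H0: μ_1 = μ_2; H1: μ_1 ≠ μ_2 (two-sample pooled-variance t-test, two-sided).
s_p² = [(18−1)·4.62² + (17−1)·5.419²]/(18+17−2) = 25.2334
t = (52.57 − 55.9)/√[25.2334·(1/18 + 1/17)] = -1.960
df = n₁ + n₂ − 2 = 33
Two-sided p-value ≈ 0.0585
Since p ≈ 0.0585 < α = 0.1, reject H0; the data support H1.

-1.960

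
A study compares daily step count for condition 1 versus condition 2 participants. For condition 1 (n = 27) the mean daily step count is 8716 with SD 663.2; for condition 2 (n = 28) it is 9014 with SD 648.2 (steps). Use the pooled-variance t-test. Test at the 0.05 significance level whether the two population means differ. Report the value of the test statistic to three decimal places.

Let group 1 = condition 1, group 2 = condition 2. H0: μ_1 = μ_2; H1: μ_1 ≠ μ_2 (two-sample pooled-variance t-test, two-sided).
s_p² = [(27−1)·663.2² + (28−1)·648.2²]/(27+28−2) = 429813
t = (8716 − 9014)/√[429813·(1/27 + 1/28)] = -1.685
df = n₁ + n₂ − 2 = 53
Two-sided p-value ≈ 0.0978
Since p ≈ 0.0978 > α = 0.05, fail to reject H0; the data do not provide sufficient evidence against H0.

-1.685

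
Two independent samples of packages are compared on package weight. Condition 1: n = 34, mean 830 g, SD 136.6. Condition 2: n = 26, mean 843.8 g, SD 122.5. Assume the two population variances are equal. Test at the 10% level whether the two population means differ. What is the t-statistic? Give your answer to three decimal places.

-0.405

Let group 1 = condition 1, group 2 = condition 2. H0: μ_1 = μ_2; H1: μ_1 ≠ μ_2 (two-sample pooled-variance t-test, two-sided).
s_p² = [(34−1)·136.6² + (26−1)·122.5²]/(34+26−2) = 17084.9
t = (830 − 843.8)/√[17084.9·(1/34 + 1/26)] = -0.405
df = n₁ + n₂ − 2 = 58
Two-sided p-value ≈ 0.687
Since p ≈ 0.687 > α = 0.1, fail to reject H0; the data do not provide sufficient evidence against H0.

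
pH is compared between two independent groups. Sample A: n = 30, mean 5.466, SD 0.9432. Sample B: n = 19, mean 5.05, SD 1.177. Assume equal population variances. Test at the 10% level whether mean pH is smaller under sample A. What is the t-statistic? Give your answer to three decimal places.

Let group 1 = sample A, group 2 = sample B. H0: μ_1 = μ_2; H1: μ_1 < μ_2 (two-sample pooled-variance t-test, left-tailed).
s_p² = [(30−1)·0.9432² + (19−1)·1.177²]/(30+19−2) = 1.07947
t = (5.466 − 5.05)/√[1.07947·(1/30 + 1/19)] = 1.366
df = n₁ + n₂ − 2 = 47
p-value = P(T ≤ 1.366) ≈ 0.911
Since p ≈ 0.911 > α = 0.1, fail to reject H0; the evidence is not statistically significant.

1.366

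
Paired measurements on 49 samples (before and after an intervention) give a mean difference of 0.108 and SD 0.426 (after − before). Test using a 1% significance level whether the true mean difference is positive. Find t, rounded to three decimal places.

1.775

H0: μ_d = 0; H1: μ_d > 0 (paired t-test on the differences, right-tailed).
t = d̄/(s_d/√n) = 0.108/(0.426/√49) = 1.775
df = n − 1 = 48
p-value = P(T ≥ 1.775) ≈ 0.041
Since p ≈ 0.041 > α = 0.01, fail to reject H0; the data do not provide sufficient evidence against H0.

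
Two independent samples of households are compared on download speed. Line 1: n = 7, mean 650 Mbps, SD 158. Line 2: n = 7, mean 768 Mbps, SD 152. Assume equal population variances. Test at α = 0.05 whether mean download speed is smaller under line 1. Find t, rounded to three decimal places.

-1.424

Let group 1 = line 1, group 2 = line 2. H0: μ_1 = μ_2; H1: μ_1 < μ_2 (two-sample pooled-variance t-test, left-tailed).
s_p² = [(7−1)·158² + (7−1)·152²]/(7+7−2) = 24034
t = (650 − 768)/√[24034·(1/7 + 1/7)] = -1.424
df = n₁ + n₂ − 2 = 12
p-value = P(T ≤ -1.424) ≈ 0.090
Since p ≈ 0.090 > α = 0.05, fail to reject H0; the data do not provide sufficient evidence against H0.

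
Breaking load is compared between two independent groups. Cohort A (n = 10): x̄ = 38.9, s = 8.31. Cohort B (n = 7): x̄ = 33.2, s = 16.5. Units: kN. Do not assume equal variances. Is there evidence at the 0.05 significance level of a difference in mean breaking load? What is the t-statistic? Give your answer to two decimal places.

0.84

Let group 1 = cohort A, group 2 = cohort B. H0: μ_1 = μ_2; H1: μ_1 ≠ μ_2 (Welch's two-sample t-test, two-sided).
t = (x̄_1 − x̄_2)/√(s_1²/n_1 + s_2²/n_2) = (38.9 − 33.2)/√(8.31²/10 + 16.5²/7) = 0.84
Welch–Satterthwaite df ≈ 8.15
Two-sided p-value ≈ 0.4237
Since p ≈ 0.4237 > α = 0.05, fail to reject H0; the evidence is not statistically significant.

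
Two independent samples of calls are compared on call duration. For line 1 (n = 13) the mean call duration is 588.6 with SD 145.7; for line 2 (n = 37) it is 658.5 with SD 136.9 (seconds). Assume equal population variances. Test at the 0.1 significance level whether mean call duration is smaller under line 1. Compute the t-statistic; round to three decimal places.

Let group 1 = line 1, group 2 = line 2. H0: μ_1 = μ_2; H1: μ_1 < μ_2 (two-sample pooled-variance t-test, left-tailed).
s_p² = [(13−1)·145.7² + (37−1)·136.9²]/(13+37−2) = 19363.3
t = (588.6 − 658.5)/√[19363.3·(1/13 + 1/37)] = -1.558
df = n₁ + n₂ − 2 = 48
p-value = P(T ≤ -1.558) ≈ 0.0629
Since p ≈ 0.0629 < α = 0.1, reject H0; the evidence is statistically significant.

-1.558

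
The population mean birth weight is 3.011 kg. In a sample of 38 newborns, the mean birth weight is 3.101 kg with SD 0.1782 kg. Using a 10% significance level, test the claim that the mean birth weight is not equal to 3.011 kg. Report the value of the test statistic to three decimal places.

3.113

H0: μ = 3.011; H1: μ ≠ 3.011 (one-sample t-test, two-sided).
t = (x̄ − μ₀)/(s/√n) = (3.101 − 3.011)/(0.1782/√38) = 3.113
df = n − 1 = 37
Two-sided p-value ≈ 0.004
Since p ≈ 0.004 < α = 0.1, reject H0; the data support H1.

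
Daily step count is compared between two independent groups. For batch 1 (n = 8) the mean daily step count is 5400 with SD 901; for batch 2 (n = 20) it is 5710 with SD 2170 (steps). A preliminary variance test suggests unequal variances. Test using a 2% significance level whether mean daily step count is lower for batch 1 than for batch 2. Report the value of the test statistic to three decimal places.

-0.534

Let group 1 = batch 1, group 2 = batch 2. H0: μ_1 = μ_2; H1: μ_1 < μ_2 (Welch's two-sample t-test, left-tailed).
t = (x̄_1 − x̄_2)/√(s_1²/n_1 + s_2²/n_2) = (5400 − 5710)/√(901²/8 + 2170²/20) = -0.534
Welch–Satterthwaite df ≈ 25.87
p-value = P(T ≤ -0.534) ≈ 0.2989
Since p ≈ 0.2989 > α = 0.02, fail to reject H0; the evidence is not statistically significant.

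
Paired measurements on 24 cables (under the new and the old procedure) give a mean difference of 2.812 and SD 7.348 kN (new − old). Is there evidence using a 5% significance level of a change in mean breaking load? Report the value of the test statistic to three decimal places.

1.875

H0: μ_d = 0; H1: μ_d ≠ 0 (paired t-test on the differences, two-sided).
t = d̄/(s_d/√n) = 2.812/(7.348/√24) = 1.875
df = n − 1 = 23
Two-sided p-value ≈ 0.0736
Since p ≈ 0.0736 > α = 0.05, fail to reject H0; the data do not provide sufficient evidence against H0.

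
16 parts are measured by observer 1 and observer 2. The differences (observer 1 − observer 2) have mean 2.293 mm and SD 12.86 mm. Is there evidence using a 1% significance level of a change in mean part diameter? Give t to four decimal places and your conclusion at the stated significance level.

t = 0.7132; fail to reject H0

H0: μ_d = 0; H1: μ_d ≠ 0 (paired t-test on the differences, two-sided).
t = d̄/(s_d/√n) = 2.293/(12.86/√16) = 0.7132
df = n − 1 = 15
Two-sided p-value ≈ 0.4867
Since p ≈ 0.4867 > α = 0.01, fail to reject H0; the evidence is not statistically significant.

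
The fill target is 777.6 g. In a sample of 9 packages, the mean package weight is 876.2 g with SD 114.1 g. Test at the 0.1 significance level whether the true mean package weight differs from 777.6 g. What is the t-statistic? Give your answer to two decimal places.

2.59

H0: μ = 777.6; H1: μ ≠ 777.6 (one-sample t-test, two-sided).
t = (x̄ − μ₀)/(s/√n) = (876.2 − 777.6)/(114.1/√9) = 2.59
df = n − 1 = 8
Two-sided p-value ≈ 0.032
Since p ≈ 0.032 < α = 0.1, reject H0; the evidence is statistically significant.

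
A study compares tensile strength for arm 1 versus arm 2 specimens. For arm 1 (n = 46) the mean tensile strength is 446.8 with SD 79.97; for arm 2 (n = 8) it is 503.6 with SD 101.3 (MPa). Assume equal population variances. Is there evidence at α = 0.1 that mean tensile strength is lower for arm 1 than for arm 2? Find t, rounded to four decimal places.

Let group 1 = arm 1, group 2 = arm 2. H0: μ_1 = μ_2; H1: μ_1 < μ_2 (two-sample pooled-variance t-test, left-tailed).
s_p² = [(46−1)·79.97² + (8−1)·101.3²]/(46+8−2) = 6915.69
t = (446.8 − 503.6)/√[6915.69·(1/46 + 1/8)] = -1.7830
df = n₁ + n₂ − 2 = 52
p-value = P(T ≤ -1.7830) ≈ 0.0402
Since p ≈ 0.0402 < α = 0.1, reject H0; the data support H1.

-1.7830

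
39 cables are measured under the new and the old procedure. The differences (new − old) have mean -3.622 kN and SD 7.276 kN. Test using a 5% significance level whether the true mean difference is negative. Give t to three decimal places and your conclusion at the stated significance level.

t = -3.109; reject H0

H0: μ_d = 0; H1: μ_d < 0 (paired t-test on the differences, left-tailed).
t = d̄/(s_d/√n) = -3.622/(7.276/√39) = -3.109
df = n − 1 = 38
p-value = P(T ≤ -3.109) ≈ 0.002
Since p ≈ 0.002 < α = 0.05, reject H0; the evidence is statistically significant.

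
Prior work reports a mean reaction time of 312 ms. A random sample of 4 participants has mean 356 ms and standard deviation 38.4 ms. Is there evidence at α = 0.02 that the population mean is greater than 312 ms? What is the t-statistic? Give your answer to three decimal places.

2.292

H0: μ = 312; H1: μ > 312 (one-sample t-test, right-tailed).
t = (x̄ − μ₀)/(s/√n) = (356 − 312)/(38.4/√4) = 2.292
df = n − 1 = 3
p-value = P(T ≥ 2.292) ≈ 0.0529
Since p ≈ 0.0529 > α = 0.02, fail to reject H0; the data do not provide sufficient evidence against H0.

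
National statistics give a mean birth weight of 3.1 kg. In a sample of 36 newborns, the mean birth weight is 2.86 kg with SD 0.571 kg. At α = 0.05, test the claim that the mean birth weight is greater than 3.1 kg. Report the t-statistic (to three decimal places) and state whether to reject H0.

t = -2.522; fail to reject H0

H0: μ = 3.1; H1: μ > 3.1 (one-sample t-test, right-tailed).
t = (x̄ − μ₀)/(s/√n) = (2.86 − 3.1)/(0.571/√36) = -2.522
df = n − 1 = 35
p-value = P(T ≥ -2.522) ≈ 0.9918
Since p ≈ 0.9918 > α = 0.05, fail to reject H0; the data do not provide sufficient evidence against H0.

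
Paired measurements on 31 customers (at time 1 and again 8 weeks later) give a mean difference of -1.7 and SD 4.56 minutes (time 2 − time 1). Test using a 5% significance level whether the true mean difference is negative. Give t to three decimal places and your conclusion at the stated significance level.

H0: μ_d = 0; H1: μ_d < 0 (paired t-test on the differences, left-tailed).
t = d̄/(s_d/√n) = -1.7/(4.56/√31) = -2.076
df = n − 1 = 30
p-value = P(T ≤ -2.076) ≈ 0.023
Since p ≈ 0.023 < α = 0.05, reject H0; the evidence is statistically significant.

t = -2.076; reject H0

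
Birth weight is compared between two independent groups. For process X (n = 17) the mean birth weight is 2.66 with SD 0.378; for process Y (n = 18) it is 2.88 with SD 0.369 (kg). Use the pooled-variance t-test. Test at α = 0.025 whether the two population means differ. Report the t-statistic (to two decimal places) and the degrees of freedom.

Let group 1 = process X, group 2 = process Y. H0: μ_1 = μ_2; H1: μ_1 ≠ μ_2 (two-sample pooled-variance t-test, two-sided).
s_p² = [(17−1)·0.378² + (18−1)·0.369²]/(17+18−2) = 0.139421
t = (2.66 − 2.88)/√[0.139421·(1/17 + 1/18)] = -1.74
df = n₁ + n₂ − 2 = 33
Two-sided p-value ≈ 0.0908
Since p ≈ 0.0908 > α = 0.025, fail to reject H0; the data do not provide sufficient evidence against H0.

t = -1.74, df = 33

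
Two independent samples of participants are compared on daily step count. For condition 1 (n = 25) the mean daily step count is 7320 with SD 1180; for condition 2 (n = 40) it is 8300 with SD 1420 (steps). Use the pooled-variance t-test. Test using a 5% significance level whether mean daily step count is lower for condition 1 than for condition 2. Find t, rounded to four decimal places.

Let group 1 = condition 1, group 2 = condition 2. H0: μ_1 = μ_2; H1: μ_1 < μ_2 (two-sample pooled-variance t-test, left-tailed).
s_p² = [(25−1)·1180² + (40−1)·1420²]/(25+40−2) = 1778690
t = (7320 − 8300)/√[1778690·(1/25 + 1/40)] = -2.8822
df = n₁ + n₂ − 2 = 63
p-value = P(T ≤ -2.8822) ≈ 0.003
Since p ≈ 0.003 < α = 0.05, reject H0; the data support H1.

-2.8822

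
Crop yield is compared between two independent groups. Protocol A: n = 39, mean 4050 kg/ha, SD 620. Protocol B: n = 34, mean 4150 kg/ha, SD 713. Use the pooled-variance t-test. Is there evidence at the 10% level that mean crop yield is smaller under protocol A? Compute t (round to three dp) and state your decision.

t = -0.641; fail to reject H0

Let group 1 = protocol A, group 2 = protocol B. H0: μ_1 = μ_2; H1: μ_1 < μ_2 (two-sample pooled-variance t-test, left-tailed).
s_p² = [(39−1)·620² + (34−1)·713²]/(39+34−2) = 442019
t = (4050 − 4150)/√[442019·(1/39 + 1/34)] = -0.641
df = n₁ + n₂ − 2 = 71
p-value = P(T ≤ -0.641) ≈ 0.262
Since p ≈ 0.262 > α = 0.1, fail to reject H0; the evidence is not statistically significant.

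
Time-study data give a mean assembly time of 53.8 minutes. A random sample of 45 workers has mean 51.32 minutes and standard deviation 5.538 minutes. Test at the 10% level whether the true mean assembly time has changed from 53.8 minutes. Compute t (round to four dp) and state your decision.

t = -3.0040; reject H0

H0: μ = 53.8; H1: μ ≠ 53.8 (one-sample t-test, two-sided).
t = (x̄ − μ₀)/(s/√n) = (51.32 − 53.8)/(5.538/√45) = -3.0040
df = n − 1 = 44
Two-sided p-value ≈ 0.0044
Since p ≈ 0.0044 < α = 0.1, reject H0; the evidence is statistically significant.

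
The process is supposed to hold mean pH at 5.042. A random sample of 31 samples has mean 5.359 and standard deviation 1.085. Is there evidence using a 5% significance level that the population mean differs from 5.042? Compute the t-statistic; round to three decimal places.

H0: μ = 5.042; H1: μ ≠ 5.042 (one-sample t-test, two-sided).
t = (x̄ − μ₀)/(s/√n) = (5.359 − 5.042)/(1.085/√31) = 1.627
df = n − 1 = 30
Two-sided p-value ≈ 0.1143
Since p ≈ 0.1143 > α = 0.05, fail to reject H0; the evidence is not statistically significant.

1.627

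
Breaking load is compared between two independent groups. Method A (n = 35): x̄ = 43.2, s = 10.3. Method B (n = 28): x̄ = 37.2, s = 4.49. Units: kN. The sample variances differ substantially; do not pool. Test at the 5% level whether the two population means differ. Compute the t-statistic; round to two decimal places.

Let group 1 = method A, group 2 = method B. H0: μ_1 = μ_2; H1: μ_1 ≠ μ_2 (Welch's two-sample t-test, two-sided).
t = (x̄_1 − x̄_2)/√(s_1²/n_1 + s_2²/n_2) = (43.2 − 37.2)/√(10.3²/35 + 4.49²/28) = 3.10
Welch–Satterthwaite df ≈ 48.62
Two-sided p-value ≈ 0.003
Since p ≈ 0.003 < α = 0.05, reject H0; the evidence is statistically significant.

3.10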